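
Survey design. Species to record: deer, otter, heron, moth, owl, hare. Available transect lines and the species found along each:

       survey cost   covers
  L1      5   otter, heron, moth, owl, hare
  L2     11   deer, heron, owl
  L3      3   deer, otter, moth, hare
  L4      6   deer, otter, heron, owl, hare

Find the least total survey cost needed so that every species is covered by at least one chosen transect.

L1, L3 cover every species at survey cost 5 + 3 = 8.
Any cover uses at least 2 transects; among all covering selections none totals below 8.

8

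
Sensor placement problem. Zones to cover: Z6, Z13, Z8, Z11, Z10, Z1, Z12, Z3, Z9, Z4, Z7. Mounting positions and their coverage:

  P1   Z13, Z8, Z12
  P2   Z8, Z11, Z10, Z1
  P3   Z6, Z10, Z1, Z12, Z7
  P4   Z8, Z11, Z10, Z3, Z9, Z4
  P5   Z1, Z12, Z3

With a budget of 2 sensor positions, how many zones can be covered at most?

10

Choosing P3, P4 covers {Z6, Z8, Z11, Z10, Z1, Z12, Z3, Z9, Z4, Z7} — 10 zones.
No choice of 2 sensor positions does better; here Z13 is left uncovered.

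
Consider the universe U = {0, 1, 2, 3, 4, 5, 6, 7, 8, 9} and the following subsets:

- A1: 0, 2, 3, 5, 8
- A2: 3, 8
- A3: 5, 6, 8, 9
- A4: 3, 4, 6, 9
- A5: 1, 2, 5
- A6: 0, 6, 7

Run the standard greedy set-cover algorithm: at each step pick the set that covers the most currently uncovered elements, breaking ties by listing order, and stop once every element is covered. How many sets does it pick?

4

Pick 1: A1 covers 5 new elements (0, 2, 3, 5, 8).
Pick 2: A4 covers 3 new elements (4, 6, 9).
Pick 3: A5 covers 1 new elements (1).
Pick 4: A6 covers 1 new elements (7).
Greedy uses 4 sets.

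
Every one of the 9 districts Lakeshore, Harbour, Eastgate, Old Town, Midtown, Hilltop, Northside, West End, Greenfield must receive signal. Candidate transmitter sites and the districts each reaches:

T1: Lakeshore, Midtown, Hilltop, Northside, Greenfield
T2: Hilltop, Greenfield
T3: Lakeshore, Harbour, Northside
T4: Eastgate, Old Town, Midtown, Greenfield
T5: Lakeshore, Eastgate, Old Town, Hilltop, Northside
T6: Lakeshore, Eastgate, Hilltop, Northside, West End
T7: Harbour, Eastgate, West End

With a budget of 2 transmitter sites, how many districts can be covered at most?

Choosing T1, T7 covers {Lakeshore, Harbour, Eastgate, Midtown, Hilltop, Northside, West End, Greenfield} — 8 districts.
No choice of 2 transmitter sites does better; here Old Town is left uncovered.

8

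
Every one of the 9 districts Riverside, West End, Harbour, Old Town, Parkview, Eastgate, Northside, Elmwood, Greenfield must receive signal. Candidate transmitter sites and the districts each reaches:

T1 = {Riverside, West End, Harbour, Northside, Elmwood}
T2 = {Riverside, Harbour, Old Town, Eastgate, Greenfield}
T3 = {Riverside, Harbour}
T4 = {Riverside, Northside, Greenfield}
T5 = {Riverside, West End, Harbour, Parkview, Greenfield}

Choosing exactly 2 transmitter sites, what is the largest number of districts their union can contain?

Choosing T1, T2 covers {Riverside, West End, Harbour, Old Town, Eastgate, Northside, Elmwood, Greenfield} — 8 districts.
No choice of 2 transmitter sites does better; here Parkview is left uncovered.

8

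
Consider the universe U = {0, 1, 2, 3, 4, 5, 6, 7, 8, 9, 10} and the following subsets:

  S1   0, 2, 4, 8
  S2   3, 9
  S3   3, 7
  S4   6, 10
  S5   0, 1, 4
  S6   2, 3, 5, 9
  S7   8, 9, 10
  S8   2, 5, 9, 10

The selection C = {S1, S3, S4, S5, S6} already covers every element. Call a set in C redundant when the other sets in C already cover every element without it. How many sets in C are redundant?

Drop S1: 8 uncovered — not redundant.
Drop S3: 7 uncovered — not redundant.
Drop S4: 6, 10 uncovered — not redundant.
Drop S5: 1 uncovered — not redundant.
Drop S6: 5, 9 uncovered — not redundant.
None of the sets in C is redundant.

0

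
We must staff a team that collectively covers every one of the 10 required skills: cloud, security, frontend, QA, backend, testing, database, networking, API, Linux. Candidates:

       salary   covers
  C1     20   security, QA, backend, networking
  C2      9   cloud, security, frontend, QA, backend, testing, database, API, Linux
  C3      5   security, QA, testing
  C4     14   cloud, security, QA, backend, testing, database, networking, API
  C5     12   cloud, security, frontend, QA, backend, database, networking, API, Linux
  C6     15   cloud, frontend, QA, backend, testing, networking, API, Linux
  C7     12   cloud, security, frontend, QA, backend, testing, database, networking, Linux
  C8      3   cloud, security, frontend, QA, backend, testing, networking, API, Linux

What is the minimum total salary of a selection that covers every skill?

12

C2, C8 cover every skill at salary 9 + 3 = 12.
Any cover uses at least 2 candidates; among all covering selections none totals below 12.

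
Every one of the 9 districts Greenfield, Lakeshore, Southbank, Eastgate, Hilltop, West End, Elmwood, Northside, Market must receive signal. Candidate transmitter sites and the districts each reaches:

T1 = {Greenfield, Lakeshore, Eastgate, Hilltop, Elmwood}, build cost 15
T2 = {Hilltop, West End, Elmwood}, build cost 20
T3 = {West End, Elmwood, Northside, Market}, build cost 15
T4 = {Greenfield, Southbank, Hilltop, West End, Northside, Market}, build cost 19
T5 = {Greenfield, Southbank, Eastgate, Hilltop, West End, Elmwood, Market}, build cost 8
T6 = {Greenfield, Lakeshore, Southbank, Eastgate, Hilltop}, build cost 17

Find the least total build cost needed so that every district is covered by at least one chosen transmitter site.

T3, T6 cover every district at build cost 15 + 17 = 32.
Any cover uses at least 2 transmitter sites; among all covering selections none totals below 32.
Greedy by coverage-per-build cost would pick T5, T1, T3 for 38 — worse than the optimum 32.

32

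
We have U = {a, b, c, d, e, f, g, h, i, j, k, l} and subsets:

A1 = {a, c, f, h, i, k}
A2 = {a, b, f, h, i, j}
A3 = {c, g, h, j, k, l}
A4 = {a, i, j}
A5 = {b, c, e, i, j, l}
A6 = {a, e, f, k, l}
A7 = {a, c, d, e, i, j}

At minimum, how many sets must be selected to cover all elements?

3

A2, A3, A7 together cover {a, b, c, d, e, f, g, h, i, j, k, l} — every element.
No 2 of the 7 sets cover everything (all 21 pairs fall short), so 3 is minimum.
Greedy (largest uncovered first) would take A1, A5, A3, A7 — 4 sets — but 3 suffice.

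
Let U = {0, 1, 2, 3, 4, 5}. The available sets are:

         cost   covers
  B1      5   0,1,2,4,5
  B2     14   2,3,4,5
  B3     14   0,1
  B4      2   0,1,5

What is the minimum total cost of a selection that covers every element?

16

B2, B4 cover every element at cost 14 + 2 = 16.
Any cover uses at least 2 sets; among all covering selections none totals below 16.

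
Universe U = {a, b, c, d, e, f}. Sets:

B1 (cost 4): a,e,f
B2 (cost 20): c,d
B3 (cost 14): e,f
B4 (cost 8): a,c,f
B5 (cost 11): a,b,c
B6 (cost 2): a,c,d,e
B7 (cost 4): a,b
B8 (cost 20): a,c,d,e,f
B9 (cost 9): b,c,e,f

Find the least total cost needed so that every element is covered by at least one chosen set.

10

B1, B6, B7 cover every element at cost 4 + 2 + 4 = 10.
Any cover uses at least 2 sets; among all covering selections none totals below 10.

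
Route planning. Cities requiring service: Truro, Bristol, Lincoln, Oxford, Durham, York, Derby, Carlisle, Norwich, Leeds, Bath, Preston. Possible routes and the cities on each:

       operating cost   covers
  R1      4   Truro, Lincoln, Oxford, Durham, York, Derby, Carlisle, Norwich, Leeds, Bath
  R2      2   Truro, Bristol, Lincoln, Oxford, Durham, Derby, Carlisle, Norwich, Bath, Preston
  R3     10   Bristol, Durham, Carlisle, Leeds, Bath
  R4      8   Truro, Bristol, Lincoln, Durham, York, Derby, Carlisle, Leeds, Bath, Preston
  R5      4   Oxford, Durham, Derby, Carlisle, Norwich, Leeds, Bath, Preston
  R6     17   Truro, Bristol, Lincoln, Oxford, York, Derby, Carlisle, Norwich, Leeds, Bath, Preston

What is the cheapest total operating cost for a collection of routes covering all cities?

6

R1, R2 cover every city at operating cost 4 + 2 = 6.
Any cover uses at least 2 routes; among all covering selections none totals below 6.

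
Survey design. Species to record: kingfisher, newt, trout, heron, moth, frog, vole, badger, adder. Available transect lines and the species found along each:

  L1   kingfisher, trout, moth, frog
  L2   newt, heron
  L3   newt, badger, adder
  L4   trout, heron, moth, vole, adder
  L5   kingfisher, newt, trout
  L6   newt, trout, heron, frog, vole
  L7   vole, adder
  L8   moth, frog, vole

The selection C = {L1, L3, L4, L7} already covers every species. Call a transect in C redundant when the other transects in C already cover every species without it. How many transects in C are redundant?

1

Drop L1: kingfisher, frog uncovered — not redundant.
Drop L3: newt, badger uncovered — not redundant.
Drop L4: heron uncovered — not redundant.
Drop L7: the rest still cover every species — redundant.
1 redundant: L7.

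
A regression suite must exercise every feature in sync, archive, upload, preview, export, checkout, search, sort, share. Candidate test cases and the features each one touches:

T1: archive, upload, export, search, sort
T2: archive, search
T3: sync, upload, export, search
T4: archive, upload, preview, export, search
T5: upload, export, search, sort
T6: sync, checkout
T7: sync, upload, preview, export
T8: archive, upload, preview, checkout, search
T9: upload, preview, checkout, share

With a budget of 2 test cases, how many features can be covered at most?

8

Choosing T1, T9 covers {archive, upload, preview, export, checkout, search, sort, share} — 8 features.
No choice of 2 test cases does better; here sync is left uncovered.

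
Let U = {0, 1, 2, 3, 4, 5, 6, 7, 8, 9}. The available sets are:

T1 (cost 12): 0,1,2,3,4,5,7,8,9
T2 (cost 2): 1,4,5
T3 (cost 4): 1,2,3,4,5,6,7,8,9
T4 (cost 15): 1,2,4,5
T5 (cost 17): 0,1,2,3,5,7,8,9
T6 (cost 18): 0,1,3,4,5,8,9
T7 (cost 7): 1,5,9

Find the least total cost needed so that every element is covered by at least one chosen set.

T1, T3 cover every element at cost 12 + 4 = 16.
Any cover uses at least 2 sets; among all covering selections none totals below 16.

16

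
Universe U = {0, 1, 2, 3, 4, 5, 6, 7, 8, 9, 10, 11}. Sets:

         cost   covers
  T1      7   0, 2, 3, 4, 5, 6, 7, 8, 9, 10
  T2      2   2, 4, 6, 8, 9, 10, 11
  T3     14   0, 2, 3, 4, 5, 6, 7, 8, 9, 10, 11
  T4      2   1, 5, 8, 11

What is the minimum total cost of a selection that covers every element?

9

T1, T4 cover every element at cost 7 + 2 = 9.
Any cover uses at least 2 sets; among all covering selections none totals below 9.
Greedy by coverage-per-cost would pick T2, T4, T1 for 11 — worse than the optimum 9.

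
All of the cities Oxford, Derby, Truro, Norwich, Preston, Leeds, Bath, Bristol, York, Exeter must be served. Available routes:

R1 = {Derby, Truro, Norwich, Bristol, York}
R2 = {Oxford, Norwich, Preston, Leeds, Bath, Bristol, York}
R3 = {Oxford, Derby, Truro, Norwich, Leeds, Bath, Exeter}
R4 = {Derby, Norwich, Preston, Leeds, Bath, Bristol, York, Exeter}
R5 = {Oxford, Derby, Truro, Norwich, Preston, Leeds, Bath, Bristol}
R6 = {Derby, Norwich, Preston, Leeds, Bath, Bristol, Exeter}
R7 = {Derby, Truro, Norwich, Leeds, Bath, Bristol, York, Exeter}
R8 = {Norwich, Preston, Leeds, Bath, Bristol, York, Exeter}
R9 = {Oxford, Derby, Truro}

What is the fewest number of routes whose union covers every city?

R2, R3 together cover {Oxford, Derby, Truro, Norwich, Preston, Leeds, Bath, Bristol, York, Exeter} — every city.
No single route contains all 10 cities, so 2 is optimal.

2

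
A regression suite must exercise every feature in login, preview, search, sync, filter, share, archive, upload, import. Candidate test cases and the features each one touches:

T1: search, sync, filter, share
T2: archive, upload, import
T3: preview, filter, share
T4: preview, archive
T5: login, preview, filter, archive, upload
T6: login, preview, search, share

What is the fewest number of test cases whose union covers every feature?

3

T1, T2, T5 together cover {login, preview, search, sync, filter, share, archive, upload, import} — every feature.
No 2 of the 6 test cases cover everything (all 15 pairs fall short), so 3 is minimum.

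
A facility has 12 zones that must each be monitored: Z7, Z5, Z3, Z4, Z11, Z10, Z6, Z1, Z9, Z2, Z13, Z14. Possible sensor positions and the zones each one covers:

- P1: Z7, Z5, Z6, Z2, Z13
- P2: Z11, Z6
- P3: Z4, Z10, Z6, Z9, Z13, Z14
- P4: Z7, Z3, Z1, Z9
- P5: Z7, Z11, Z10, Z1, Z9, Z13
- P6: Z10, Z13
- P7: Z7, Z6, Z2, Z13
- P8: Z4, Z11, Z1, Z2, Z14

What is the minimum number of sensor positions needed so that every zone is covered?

P1, P2, P3, P4 together cover {Z7, Z5, Z3, Z4, Z11, Z10, Z6, Z1, Z9, Z2, Z13, Z14} — every zone.
No 3 of the 8 sensor positions cover everything (all 56 triples fall short), so 4 is minimum.

4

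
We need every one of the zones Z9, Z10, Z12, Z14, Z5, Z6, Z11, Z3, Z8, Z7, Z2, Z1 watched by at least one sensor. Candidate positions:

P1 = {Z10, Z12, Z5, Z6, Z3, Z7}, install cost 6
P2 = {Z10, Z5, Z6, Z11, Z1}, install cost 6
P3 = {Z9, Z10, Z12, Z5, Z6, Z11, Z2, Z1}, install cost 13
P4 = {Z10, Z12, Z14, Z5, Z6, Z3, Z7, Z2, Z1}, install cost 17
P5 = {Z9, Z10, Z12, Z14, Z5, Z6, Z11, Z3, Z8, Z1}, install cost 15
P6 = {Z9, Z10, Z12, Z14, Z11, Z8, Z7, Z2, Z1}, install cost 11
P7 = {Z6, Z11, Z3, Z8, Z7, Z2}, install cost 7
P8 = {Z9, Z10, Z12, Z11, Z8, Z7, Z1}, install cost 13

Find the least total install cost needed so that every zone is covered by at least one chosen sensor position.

P1, P6 cover every zone at install cost 6 + 11 = 17.
Any cover uses at least 2 sensor positions; among all covering selections none totals below 17.

17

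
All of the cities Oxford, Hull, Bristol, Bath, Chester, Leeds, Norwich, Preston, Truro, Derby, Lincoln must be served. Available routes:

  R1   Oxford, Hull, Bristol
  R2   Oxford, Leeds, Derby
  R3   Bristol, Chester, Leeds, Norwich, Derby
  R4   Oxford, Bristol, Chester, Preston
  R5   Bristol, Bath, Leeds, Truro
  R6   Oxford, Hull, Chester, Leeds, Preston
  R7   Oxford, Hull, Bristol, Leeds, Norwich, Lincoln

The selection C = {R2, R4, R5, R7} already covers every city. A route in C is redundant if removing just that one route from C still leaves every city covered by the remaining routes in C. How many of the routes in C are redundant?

Drop R2: Derby uncovered — not redundant.
Drop R4: Chester, Preston uncovered — not redundant.
Drop R5: Bath, Truro uncovered — not redundant.
Drop R7: Hull, Norwich, Lincoln uncovered — not redundant.
None of the routes in C is redundant.

0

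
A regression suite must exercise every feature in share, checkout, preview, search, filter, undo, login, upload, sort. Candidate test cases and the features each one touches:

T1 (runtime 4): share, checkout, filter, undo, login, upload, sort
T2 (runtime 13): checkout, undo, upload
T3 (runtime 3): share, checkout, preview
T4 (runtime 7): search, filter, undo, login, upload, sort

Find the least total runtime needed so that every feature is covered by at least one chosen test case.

10

T3, T4 cover every feature at runtime 3 + 7 = 10.
Any cover uses at least 2 test cases; among all covering selections none totals below 10.
Greedy by coverage-per-runtime would pick T1, T3, T4 for 14 — worse than the optimum 10.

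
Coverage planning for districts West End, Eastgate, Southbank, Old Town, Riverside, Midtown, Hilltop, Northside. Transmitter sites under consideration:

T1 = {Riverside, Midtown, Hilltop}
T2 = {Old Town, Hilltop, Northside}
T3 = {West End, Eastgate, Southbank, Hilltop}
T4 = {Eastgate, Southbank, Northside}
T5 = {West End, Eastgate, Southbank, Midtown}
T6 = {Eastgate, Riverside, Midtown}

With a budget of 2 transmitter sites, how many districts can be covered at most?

7

Choosing T2, T5 covers {West End, Eastgate, Southbank, Old Town, Midtown, Hilltop, Northside} — 7 districts.
No choice of 2 transmitter sites does better; here Riverside is left uncovered.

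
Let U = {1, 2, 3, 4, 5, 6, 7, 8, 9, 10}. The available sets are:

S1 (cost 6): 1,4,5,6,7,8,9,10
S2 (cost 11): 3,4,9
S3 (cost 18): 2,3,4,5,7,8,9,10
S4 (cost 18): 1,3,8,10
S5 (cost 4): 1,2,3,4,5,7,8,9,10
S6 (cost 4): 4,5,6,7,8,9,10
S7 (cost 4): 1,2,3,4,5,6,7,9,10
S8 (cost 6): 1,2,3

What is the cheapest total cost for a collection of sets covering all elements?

8

S5, S6 cover every element at cost 4 + 4 = 8.
Any cover uses at least 2 sets; among all covering selections none totals below 8.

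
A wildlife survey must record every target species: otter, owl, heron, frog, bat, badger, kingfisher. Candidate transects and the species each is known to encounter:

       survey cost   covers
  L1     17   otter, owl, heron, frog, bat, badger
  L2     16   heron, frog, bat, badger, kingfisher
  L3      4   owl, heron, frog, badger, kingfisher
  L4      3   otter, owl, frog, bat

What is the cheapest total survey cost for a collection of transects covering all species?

7

L3, L4 cover every species at survey cost 4 + 3 = 7.
Any cover uses at least 2 transects; among all covering selections none totals below 7.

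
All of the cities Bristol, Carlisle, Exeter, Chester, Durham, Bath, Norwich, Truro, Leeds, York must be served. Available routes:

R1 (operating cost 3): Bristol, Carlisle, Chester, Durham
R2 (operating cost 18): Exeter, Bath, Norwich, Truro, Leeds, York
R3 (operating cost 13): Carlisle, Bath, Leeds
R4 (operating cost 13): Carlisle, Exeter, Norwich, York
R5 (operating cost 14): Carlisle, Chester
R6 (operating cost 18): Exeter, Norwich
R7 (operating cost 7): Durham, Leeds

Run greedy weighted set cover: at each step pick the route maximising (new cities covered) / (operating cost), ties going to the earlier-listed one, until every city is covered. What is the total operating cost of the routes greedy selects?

Pick 1: R1 adds 4 new (Bristol, Carlisle, Chester, Durham) at operating cost 3 (ratio 4/3).
Pick 2: R2 adds 6 new (Exeter, Bath, Norwich, Truro, Leeds, York) at operating cost 18 (ratio 6/18).
Greedy total operating cost: 3 + 18 = 21.

21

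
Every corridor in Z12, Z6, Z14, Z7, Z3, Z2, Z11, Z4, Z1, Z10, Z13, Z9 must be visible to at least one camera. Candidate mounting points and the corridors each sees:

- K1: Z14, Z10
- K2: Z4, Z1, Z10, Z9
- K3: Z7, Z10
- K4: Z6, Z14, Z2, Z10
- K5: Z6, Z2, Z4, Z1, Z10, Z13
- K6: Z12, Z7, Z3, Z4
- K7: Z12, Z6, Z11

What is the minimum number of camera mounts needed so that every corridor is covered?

5

K1, K2, K5, K6, K7 together cover {Z12, Z6, Z14, Z7, Z3, Z2, Z11, Z4, Z1, Z10, Z13, Z9} — every corridor.
No 4 of the 7 camera mounts cover everything (all 35 size-4 selections fall short), so 5 is minimum.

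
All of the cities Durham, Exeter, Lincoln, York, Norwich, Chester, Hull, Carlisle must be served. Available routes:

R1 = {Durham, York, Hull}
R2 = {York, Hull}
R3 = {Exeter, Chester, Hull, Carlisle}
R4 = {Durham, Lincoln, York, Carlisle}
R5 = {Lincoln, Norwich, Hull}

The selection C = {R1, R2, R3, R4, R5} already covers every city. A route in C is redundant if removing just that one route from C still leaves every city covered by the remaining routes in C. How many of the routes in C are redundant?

Drop R1: the rest still cover every city — redundant.
Drop R2: the rest still cover every city — redundant.
Drop R3: Exeter, Chester uncovered — not redundant.
Drop R4: the rest still cover every city — redundant.
Drop R5: Norwich uncovered — not redundant.
3 redundant: R1, R2, R4.

3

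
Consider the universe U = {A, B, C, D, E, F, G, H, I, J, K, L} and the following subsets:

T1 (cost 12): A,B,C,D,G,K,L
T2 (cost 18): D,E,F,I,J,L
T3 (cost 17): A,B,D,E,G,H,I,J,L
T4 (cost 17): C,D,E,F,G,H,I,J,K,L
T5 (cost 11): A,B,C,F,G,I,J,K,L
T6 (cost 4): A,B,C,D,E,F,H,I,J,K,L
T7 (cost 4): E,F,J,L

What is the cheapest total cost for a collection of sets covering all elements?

T5, T6 cover every element at cost 11 + 4 = 15.
Any cover uses at least 2 sets; among all covering selections none totals below 15.

15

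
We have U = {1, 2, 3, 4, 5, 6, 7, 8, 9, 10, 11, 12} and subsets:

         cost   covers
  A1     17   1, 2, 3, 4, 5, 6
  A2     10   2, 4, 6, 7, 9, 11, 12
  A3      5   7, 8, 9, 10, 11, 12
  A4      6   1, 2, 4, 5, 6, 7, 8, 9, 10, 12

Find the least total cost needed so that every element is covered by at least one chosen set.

22

A1, A3 cover every element at cost 17 + 5 = 22.
Any cover uses at least 2 sets; among all covering selections none totals below 22.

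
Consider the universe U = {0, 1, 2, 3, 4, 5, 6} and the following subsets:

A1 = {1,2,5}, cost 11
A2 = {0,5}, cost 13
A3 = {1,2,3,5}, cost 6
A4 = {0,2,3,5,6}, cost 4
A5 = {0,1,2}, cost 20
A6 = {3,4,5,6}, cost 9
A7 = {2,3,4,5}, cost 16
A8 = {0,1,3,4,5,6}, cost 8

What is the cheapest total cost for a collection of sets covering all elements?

A4, A8 cover every element at cost 4 + 8 = 12.
Any cover uses at least 2 sets; among all covering selections none totals below 12.

12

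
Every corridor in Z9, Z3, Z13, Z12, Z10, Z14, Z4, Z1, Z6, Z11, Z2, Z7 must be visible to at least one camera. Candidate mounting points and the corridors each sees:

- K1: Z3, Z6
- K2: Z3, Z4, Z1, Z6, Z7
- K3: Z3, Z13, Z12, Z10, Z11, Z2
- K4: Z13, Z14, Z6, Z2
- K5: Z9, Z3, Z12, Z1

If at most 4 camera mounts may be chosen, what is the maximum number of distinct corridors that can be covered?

12

Choosing K2, K3, K4, K5 covers {Z9, Z3, Z13, Z12, Z10, Z14, Z4, Z1, Z6, Z11, Z2, Z7} — 12 corridors.
That is all 12 corridors.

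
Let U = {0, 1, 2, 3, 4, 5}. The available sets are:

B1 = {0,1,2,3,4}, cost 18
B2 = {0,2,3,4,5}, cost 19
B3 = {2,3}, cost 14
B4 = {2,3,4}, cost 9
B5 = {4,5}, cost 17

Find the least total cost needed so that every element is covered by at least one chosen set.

B1, B5 cover every element at cost 18 + 17 = 35.
Any cover uses at least 2 sets; among all covering selections none totals below 35.

35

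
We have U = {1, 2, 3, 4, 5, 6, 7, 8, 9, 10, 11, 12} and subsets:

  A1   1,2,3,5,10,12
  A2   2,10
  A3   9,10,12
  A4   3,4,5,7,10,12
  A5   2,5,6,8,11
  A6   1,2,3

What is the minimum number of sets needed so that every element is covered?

A1, A3, A4, A5 together cover {1, 2, 3, 4, 5, 6, 7, 8, 9, 10, 11, 12} — every element.
No 3 of the 6 sets cover everything (all 20 triples fall short), so 4 is minimum.

4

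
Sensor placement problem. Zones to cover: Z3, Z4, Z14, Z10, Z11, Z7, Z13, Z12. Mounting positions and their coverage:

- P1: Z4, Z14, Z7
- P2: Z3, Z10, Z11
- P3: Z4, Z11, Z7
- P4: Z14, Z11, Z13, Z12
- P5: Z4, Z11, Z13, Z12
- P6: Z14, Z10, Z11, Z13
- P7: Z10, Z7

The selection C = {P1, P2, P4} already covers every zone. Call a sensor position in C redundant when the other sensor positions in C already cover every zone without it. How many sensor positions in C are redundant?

Drop P1: Z4, Z7 uncovered — not redundant.
Drop P2: Z3, Z10 uncovered — not redundant.
Drop P4: Z13, Z12 uncovered — not redundant.
None of the sensor positions in C is redundant.

0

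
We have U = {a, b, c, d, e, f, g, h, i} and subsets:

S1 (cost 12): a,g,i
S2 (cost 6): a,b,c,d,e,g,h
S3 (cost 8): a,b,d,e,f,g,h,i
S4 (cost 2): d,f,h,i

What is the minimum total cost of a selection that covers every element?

8

S2, S4 cover every element at cost 6 + 2 = 8.
Any cover uses at least 2 sets; among all covering selections none totals below 8.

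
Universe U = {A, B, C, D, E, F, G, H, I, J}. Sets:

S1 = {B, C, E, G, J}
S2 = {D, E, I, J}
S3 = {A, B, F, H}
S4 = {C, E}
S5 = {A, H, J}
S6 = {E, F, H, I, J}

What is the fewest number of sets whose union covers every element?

3

S1, S2, S3 together cover {A, B, C, D, E, F, G, H, I, J} — every element.
No 2 of the 6 sets cover everything (all 15 pairs fall short), so 3 is minimum.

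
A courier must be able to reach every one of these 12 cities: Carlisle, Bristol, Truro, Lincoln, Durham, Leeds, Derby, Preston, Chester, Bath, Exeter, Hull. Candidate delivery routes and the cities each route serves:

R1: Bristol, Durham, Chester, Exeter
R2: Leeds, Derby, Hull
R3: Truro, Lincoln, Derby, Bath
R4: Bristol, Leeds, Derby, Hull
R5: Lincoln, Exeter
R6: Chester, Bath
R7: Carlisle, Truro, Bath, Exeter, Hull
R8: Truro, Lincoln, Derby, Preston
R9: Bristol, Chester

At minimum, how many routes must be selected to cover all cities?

R1, R2, R7, R8 together cover {Carlisle, Bristol, Truro, Lincoln, Durham, Leeds, Derby, Preston, Chester, Bath, Exeter, Hull} — every city.
No 3 of the 9 routes cover everything (all 84 triples fall short), so 4 is minimum.

4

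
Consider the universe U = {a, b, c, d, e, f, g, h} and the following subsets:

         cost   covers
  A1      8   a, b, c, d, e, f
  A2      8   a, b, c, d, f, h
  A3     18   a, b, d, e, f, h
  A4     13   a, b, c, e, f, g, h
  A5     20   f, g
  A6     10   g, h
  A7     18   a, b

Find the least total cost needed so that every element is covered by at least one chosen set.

A1, A6 cover every element at cost 8 + 10 = 18.
Any cover uses at least 2 sets; among all covering selections none totals below 18.

18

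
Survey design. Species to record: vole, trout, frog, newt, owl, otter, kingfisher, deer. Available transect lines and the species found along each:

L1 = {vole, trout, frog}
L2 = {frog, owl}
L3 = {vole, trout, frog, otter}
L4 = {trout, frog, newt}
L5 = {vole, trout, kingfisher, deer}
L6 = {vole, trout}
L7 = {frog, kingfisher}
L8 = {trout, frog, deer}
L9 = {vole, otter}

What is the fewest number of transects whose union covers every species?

L2, L3, L4, L5 together cover {vole, trout, frog, newt, owl, otter, kingfisher, deer} — every species.
No 3 of the 9 transects cover everything (all 84 triples fall short), so 4 is minimum.

4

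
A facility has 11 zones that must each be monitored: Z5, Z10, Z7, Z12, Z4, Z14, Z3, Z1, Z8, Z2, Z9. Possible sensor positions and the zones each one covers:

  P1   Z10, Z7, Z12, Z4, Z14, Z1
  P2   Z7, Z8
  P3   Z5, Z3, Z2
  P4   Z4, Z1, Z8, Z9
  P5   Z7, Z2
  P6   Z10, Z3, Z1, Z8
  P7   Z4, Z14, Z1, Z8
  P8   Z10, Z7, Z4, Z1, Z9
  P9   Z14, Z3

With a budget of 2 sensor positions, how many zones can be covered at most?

9

Choosing P1, P3 covers {Z5, Z10, Z7, Z12, Z4, Z14, Z3, Z1, Z2} — 9 zones.
No choice of 2 sensor positions does better; here Z8, Z9 are left uncovered.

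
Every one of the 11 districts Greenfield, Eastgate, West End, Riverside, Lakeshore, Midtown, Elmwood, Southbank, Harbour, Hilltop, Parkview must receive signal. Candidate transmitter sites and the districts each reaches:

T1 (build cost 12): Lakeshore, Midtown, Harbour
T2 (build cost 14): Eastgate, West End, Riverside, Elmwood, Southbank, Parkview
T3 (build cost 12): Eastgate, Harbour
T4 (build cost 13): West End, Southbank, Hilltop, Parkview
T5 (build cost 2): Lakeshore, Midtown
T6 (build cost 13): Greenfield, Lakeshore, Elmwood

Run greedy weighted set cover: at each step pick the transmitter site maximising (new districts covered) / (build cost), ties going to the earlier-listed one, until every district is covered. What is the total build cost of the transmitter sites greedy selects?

54

Pick 1: T5 adds 2 new (Lakeshore, Midtown) at build cost 2 (ratio 2/2).
Pick 2: T2 adds 6 new (Eastgate, West End, Riverside, Elmwood, Southbank, Parkview) at build cost 14 (ratio 6/14).
Pick 3: T1 adds 1 new (Harbour) at build cost 12 (ratio 1/12).
Pick 4: T4 adds 1 new (Hilltop) at build cost 13 (ratio 1/13).
Pick 5: T6 adds 1 new (Greenfield) at build cost 13 (ratio 1/13).
Greedy total build cost: 2 + 14 + 12 + 13 + 13 = 54. (The true optimum is 52, so greedy overshoots here.)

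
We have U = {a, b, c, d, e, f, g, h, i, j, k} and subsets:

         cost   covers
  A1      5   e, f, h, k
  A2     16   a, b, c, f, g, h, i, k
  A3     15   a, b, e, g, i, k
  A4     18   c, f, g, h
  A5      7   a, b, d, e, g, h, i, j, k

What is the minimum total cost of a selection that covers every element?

23

A2, A5 cover every element at cost 16 + 7 = 23.
Any cover uses at least 2 sets; among all covering selections none totals below 23.
Greedy by coverage-per-cost would pick A5, A1, A2 for 28 — worse than the optimum 23.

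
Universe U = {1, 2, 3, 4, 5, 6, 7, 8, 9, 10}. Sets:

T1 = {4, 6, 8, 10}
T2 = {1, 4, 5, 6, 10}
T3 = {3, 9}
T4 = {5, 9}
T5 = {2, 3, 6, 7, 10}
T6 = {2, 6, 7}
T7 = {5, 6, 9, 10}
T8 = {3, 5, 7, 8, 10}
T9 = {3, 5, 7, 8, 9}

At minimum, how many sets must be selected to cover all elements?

T2, T5, T9 together cover {1, 2, 3, 4, 5, 6, 7, 8, 9, 10} — every element.
No 2 of the 9 sets cover everything (all 36 pairs fall short), so 3 is minimum.

3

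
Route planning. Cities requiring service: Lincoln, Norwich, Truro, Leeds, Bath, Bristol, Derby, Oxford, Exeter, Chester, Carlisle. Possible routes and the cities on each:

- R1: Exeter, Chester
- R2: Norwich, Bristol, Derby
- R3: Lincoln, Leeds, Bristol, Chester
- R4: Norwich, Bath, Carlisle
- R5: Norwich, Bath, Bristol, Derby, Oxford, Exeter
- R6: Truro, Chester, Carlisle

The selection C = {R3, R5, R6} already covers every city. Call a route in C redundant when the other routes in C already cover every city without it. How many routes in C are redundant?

Drop R3: Lincoln, Leeds uncovered — not redundant.
Drop R5: Norwich, Bath, Derby, Oxford, … uncovered — not redundant.
Drop R6: Truro, Carlisle uncovered — not redundant.
None of the routes in C is redundant.

0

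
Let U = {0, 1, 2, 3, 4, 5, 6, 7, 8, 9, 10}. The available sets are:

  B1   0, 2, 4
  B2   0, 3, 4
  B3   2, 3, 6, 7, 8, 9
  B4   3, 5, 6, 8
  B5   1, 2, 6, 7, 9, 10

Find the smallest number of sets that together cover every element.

B1, B4, B5 together cover {0, 1, 2, 3, 4, 5, 6, 7, 8, 9, 10} — every element.
No 2 of the 5 sets cover everything (all 10 pairs fall short), so 3 is minimum.
Greedy (largest uncovered first) would take B3, B1, B5, B4 — 4 sets — but 3 suffice.

3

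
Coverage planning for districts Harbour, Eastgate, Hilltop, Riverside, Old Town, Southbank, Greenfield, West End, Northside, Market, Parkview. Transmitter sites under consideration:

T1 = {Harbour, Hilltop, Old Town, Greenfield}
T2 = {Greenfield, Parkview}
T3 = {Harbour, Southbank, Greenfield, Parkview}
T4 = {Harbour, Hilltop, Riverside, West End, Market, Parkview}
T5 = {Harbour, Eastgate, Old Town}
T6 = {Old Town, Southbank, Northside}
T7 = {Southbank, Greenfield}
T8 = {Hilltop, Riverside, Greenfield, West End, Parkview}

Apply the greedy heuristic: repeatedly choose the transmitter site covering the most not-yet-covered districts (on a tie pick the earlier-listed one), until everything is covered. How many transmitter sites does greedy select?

4

Pick 1: T4 covers 6 new districts (Harbour, Hilltop, Riverside, West End, Market, Parkview).
Pick 2: T6 covers 3 new districts (Old Town, Southbank, Northside).
Pick 3: T1 covers 1 new districts (Greenfield).
Pick 4: T5 covers 1 new districts (Eastgate).
Greedy uses 4 transmitter sites.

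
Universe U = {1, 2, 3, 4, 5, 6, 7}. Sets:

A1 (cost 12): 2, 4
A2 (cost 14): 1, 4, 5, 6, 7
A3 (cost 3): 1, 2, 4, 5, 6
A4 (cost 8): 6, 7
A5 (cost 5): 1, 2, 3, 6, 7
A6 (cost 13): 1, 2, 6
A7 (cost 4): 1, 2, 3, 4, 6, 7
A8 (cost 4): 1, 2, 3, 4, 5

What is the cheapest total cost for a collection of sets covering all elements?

7

A3, A7 cover every element at cost 3 + 4 = 7.
Any cover uses at least 2 sets; among all covering selections none totals below 7.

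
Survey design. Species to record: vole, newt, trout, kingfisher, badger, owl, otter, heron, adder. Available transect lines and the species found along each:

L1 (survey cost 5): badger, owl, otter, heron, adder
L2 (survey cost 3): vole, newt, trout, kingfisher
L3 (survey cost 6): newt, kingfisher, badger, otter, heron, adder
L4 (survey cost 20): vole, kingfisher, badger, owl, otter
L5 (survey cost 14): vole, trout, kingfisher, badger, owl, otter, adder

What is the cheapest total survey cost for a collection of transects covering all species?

L1, L2 cover every species at survey cost 5 + 3 = 8.
Any cover uses at least 2 transects; among all covering selections none totals below 8.

8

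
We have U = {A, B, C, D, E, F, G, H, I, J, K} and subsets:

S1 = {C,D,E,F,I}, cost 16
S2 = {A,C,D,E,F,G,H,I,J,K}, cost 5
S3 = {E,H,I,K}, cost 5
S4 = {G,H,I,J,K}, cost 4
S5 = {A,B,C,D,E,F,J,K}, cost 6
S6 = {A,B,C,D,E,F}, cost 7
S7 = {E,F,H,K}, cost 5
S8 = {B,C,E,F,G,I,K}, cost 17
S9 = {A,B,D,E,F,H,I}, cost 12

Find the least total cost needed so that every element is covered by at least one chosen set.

10

S4, S5 cover every element at cost 4 + 6 = 10.
Any cover uses at least 2 sets; among all covering selections none totals below 10.
Greedy by coverage-per-cost would pick S2, S5 for 11 — worse than the optimum 10.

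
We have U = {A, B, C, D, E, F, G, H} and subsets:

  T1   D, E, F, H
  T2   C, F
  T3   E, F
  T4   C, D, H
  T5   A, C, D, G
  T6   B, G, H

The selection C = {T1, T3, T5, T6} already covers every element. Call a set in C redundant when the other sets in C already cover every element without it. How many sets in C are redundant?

2

Drop T1: the rest still cover every element — redundant.
Drop T3: the rest still cover every element — redundant.
Drop T5: A, C uncovered — not redundant.
Drop T6: B uncovered — not redundant.
2 redundant: T1, T3.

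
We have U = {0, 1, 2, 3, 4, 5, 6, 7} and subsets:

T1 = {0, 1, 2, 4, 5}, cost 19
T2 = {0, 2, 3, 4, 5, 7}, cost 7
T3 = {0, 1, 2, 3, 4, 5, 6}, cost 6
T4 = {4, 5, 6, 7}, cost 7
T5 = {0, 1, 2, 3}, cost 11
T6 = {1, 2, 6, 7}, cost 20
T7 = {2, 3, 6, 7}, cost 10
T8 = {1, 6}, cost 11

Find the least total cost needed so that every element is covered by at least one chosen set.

13

T2, T3 cover every element at cost 7 + 6 = 13.
Any cover uses at least 2 sets; among all covering selections none totals below 13.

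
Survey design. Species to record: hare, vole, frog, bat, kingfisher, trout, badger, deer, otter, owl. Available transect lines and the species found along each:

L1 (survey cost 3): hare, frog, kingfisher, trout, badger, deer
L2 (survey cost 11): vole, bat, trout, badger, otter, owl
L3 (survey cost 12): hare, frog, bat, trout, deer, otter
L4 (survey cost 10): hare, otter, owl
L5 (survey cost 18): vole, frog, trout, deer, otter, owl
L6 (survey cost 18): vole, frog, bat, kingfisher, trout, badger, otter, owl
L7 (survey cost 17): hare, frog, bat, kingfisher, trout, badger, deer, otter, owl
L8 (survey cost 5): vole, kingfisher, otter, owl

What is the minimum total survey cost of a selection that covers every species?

14

L1, L2 cover every species at survey cost 3 + 11 = 14.
Any cover uses at least 2 transects; among all covering selections none totals below 14.
Greedy by coverage-per-survey cost would pick L1, L8, L2 for 19 — worse than the optimum 14.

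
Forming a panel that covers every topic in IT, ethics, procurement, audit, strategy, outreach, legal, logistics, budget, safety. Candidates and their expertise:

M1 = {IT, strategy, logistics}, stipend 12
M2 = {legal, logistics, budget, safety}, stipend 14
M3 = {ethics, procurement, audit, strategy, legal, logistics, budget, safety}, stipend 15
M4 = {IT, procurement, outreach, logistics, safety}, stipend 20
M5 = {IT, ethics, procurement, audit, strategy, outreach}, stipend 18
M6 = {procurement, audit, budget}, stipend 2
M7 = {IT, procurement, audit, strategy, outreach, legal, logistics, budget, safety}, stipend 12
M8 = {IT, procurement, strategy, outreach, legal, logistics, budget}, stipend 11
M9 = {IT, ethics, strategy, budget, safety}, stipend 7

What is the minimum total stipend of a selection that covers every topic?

M7, M9 cover every topic at stipend 12 + 7 = 19.
Any cover uses at least 2 members; among all covering selections none totals below 19.
Greedy by coverage-per-stipend would pick M6, M9, M8 for 20 — worse than the optimum 19.

19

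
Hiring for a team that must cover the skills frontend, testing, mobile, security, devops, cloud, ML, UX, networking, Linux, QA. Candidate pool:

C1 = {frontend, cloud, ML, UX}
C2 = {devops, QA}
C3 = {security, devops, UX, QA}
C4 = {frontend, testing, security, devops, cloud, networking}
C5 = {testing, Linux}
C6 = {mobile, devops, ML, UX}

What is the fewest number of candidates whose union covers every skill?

4

C2, C4, C5, C6 together cover {frontend, testing, mobile, security, devops, cloud, ML, UX, networking, Linux, QA} — every skill.
No 3 of the 6 candidates cover everything (all 20 triples fall short), so 4 is minimum.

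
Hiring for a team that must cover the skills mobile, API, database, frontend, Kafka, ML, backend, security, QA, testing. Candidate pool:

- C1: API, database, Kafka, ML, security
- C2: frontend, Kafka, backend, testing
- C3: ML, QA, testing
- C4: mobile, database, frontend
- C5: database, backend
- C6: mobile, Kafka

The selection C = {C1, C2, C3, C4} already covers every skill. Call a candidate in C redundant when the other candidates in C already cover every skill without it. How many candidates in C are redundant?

0

Drop C1: API, security uncovered — not redundant.
Drop C2: backend uncovered — not redundant.
Drop C3: QA uncovered — not redundant.
Drop C4: mobile uncovered — not redundant.
None of the candidates in C is redundant.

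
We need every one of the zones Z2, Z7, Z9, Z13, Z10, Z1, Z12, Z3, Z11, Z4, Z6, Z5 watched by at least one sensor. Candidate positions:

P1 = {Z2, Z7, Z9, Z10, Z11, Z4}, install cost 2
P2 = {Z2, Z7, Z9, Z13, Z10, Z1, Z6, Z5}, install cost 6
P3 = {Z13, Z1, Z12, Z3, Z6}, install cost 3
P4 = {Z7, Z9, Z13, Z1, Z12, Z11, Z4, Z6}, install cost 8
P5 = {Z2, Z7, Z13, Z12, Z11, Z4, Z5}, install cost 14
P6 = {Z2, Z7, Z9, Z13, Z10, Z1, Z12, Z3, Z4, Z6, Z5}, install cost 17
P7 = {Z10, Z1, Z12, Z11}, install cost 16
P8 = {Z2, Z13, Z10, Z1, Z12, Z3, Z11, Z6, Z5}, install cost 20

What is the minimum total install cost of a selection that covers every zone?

11

P1, P2, P3 cover every zone at install cost 2 + 6 + 3 = 11.
Any cover uses at least 2 sensor positions; among all covering selections none totals below 11.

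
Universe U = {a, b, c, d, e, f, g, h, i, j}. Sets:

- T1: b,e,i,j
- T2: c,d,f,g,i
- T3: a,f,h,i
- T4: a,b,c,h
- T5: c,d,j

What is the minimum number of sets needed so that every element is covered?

3

T1, T2, T3 together cover {a, b, c, d, e, f, g, h, i, j} — every element.
No 2 of the 5 sets cover everything (all 10 pairs fall short), so 3 is minimum.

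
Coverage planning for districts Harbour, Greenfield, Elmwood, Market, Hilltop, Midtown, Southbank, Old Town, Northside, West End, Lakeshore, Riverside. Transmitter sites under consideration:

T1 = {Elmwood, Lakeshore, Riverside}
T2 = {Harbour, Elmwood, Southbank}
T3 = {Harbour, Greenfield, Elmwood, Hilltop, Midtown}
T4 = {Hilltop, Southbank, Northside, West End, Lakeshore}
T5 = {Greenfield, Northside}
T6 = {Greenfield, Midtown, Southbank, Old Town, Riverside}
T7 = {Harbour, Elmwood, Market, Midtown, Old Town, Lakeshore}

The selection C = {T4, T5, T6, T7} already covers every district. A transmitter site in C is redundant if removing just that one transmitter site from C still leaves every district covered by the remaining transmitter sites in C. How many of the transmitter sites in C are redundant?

1

Drop T4: Hilltop, West End uncovered — not redundant.
Drop T5: the rest still cover every district — redundant.
Drop T6: Riverside uncovered — not redundant.
Drop T7: Harbour, Elmwood, Market uncovered — not redundant.
1 redundant: T5.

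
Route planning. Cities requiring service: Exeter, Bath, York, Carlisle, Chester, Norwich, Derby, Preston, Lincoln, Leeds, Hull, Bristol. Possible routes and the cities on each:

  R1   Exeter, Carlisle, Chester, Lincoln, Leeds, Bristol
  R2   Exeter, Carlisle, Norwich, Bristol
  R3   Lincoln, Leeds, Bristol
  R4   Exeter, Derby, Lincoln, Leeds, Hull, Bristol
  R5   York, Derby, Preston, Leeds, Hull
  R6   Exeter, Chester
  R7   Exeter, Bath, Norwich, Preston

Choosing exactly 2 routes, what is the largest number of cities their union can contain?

10

Choosing R1, R5 covers {Exeter, York, Carlisle, Chester, Derby, Preston, Lincoln, Leeds, Hull, Bristol} — 10 cities.
No choice of 2 routes does better; here Bath, Norwich are left uncovered.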